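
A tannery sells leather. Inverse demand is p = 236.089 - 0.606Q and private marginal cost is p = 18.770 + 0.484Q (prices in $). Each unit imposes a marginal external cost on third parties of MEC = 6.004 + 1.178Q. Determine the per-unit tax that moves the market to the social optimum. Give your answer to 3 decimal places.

Social marginal cost = private MC + MEC = 24.774 + 1.662Q.
Set SMC = demand: 24.774 + 1.662Q = 236.089 - 0.606Q → Q* = 93.1724.
The Pigouvian tax equals MEC at Q*: 6.004 + 1.178×93.1724 = 115.7611.

tax = $115.761 per unit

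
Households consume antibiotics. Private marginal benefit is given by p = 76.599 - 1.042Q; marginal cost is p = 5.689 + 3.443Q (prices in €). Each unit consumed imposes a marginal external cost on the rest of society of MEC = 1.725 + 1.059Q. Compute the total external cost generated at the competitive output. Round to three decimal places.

€159.633

Market equilibrium (private): 5.689 + 3.443Q = 76.599 - 1.042Q → Q_m = 15.8105.
Total external cost = ∫₀^{Q_m} (1.725 + 1.059Q) dQ = 1.725×15.8105 + ½×1.059×15.8105² = 159.6332.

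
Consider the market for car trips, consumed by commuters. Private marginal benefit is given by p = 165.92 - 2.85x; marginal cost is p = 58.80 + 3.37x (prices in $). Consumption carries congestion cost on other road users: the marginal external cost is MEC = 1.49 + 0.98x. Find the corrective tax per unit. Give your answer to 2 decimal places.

Social marginal benefit = demand − MEC = 164.43 - 3.83x.
Set SMB = MC: 164.43 - 3.83x = 58.80 + 3.37x → x* = 14.6708.
The Pigouvian tax equals MEC at x*: 1.49 + 0.98×14.6708 = 15.8674.

tax = $15.87 per unit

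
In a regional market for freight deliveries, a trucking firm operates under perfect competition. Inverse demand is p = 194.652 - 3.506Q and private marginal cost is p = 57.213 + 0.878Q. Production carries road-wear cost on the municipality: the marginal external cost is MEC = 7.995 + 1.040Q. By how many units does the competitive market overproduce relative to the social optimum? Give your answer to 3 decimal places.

Market equilibrium (private): 57.213 + 0.878Q = 194.652 - 3.506Q → Q_m = 31.3501.
Social marginal cost = private MC + MEC = 65.208 + 1.918Q.
Set SMC = demand: 65.208 + 1.918Q = 194.652 - 3.506Q → Q* = 23.8650.
Gap = |31.3501 − 23.8650| = 7.4851.

7.485 units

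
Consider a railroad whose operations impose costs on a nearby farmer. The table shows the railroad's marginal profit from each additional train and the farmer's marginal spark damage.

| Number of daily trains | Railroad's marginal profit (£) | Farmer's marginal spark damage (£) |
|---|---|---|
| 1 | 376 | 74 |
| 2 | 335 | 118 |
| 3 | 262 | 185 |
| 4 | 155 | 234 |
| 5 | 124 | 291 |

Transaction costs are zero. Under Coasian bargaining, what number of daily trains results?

3

Bargaining reaches the level where marginal profit last exceeds marginal spark damage.
That holds through level 3 (262 ≥ 185) but not at 4 (155 < 234).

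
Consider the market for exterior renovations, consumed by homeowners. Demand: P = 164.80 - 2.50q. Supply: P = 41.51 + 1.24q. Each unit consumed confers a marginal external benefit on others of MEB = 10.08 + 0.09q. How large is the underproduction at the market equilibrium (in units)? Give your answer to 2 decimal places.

Market equilibrium (private): 41.51 + 1.24q = 164.80 - 2.50q → q_m = 32.9652.
Social marginal benefit = demand + MEB = 174.88 - 2.41q.
Set SMB = MC: 174.88 - 2.41q = 41.51 + 1.24q → q* = 36.5397.
Gap = |32.9652 − 36.5397| = 3.5745.

3.57 units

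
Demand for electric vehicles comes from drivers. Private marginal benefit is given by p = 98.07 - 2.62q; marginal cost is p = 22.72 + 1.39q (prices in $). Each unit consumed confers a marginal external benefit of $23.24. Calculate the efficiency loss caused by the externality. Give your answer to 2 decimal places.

Market equilibrium (private): 22.72 + 1.39q = 98.07 - 2.62q → q_m = 18.7905.
Social marginal benefit = demand + MEB = 121.31 - 2.62q.
Set SMB = MC: 121.31 - 2.62q = 22.72 + 1.39q → q* = 24.5860.
The welfare-loss triangle has base |q_m − q*| and height MEB(q_m) (the vertical gap between SMB and MC is zero at q* and MEB at q_m).
DWL = ½ × 5.7955 × 23.2400 = 67.3437.

DWL = $67.34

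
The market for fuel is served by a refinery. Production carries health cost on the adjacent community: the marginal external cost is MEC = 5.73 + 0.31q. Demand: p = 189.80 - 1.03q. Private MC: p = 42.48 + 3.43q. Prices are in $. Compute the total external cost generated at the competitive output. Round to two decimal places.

Market equilibrium (private): 42.48 + 3.43q = 189.80 - 1.03q → q_m = 33.0314.
Total external cost = ∫₀^{q_m} (5.73 + 0.31q) dq = 5.73×33.0314 + ½×0.31×33.0314² = 358.3863.

$358.39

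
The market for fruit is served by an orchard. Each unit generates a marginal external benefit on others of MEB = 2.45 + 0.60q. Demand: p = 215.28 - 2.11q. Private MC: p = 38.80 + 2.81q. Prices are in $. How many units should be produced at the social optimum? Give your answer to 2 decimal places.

Social marginal cost = private MC − MEB = 36.35 + 2.21q.
Set SMC = demand: 36.35 + 2.21q = 215.28 - 2.11q → q* = 41.4190.

q* = 41.42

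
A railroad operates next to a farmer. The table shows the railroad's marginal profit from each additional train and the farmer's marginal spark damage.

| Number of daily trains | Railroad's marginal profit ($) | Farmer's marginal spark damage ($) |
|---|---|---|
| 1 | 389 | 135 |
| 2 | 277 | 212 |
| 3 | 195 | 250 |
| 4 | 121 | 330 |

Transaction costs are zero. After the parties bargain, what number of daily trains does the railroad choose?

2

Bargaining reaches the level where marginal profit last exceeds marginal spark damage.
That holds through level 2 (277 ≥ 212) but not at 3 (195 < 250).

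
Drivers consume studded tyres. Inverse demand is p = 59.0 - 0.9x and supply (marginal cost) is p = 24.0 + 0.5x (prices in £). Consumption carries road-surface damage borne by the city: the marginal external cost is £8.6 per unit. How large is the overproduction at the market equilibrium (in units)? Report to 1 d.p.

Market equilibrium (private): 24.0 + 0.5x = 59.0 - 0.9x → x_m = 25.0000.
Social marginal benefit = demand − MEC = 50.4 - 0.9x.
Set SMB = MC: 50.4 - 0.9x = 24.0 + 0.5x → x* = 18.8571.
Gap = |25.0000 − 18.8571| = 6.1429.

6.1 units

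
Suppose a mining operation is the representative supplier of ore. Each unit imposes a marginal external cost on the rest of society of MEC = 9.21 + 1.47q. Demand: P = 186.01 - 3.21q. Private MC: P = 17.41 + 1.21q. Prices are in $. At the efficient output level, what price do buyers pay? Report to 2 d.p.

Social marginal cost = private MC + MEC = 26.62 + 2.68q.
Set SMC = demand: 26.62 + 2.68q = 186.01 - 3.21q → q* = 27.0611.
Consumer price on the demand curve at q*: 186.01 − 3.21×27.0611 = 99.1439.

P = $99.14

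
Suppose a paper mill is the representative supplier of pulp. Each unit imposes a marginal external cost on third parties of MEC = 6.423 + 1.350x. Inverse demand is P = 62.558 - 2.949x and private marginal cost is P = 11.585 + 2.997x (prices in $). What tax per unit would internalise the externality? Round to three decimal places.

tax = $14.666 per unit

Social marginal cost = private MC + MEC = 18.008 + 4.347x.
Set SMC = demand: 18.008 + 4.347x = 62.558 - 2.949x → x* = 6.1061.
The Pigouvian tax equals MEC at x*: 6.423 + 1.350×6.1061 = 14.6662.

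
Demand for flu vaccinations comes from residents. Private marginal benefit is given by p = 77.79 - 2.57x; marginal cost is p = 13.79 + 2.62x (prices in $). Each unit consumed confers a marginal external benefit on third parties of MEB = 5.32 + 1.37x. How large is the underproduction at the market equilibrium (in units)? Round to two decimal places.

5.82 units

Market equilibrium (private): 13.79 + 2.62x = 77.79 - 2.57x → x_m = 12.3314.
Social marginal benefit = demand + MEB = 83.11 - 1.20x.
Set SMB = MC: 83.11 - 1.20x = 13.79 + 2.62x → x* = 18.1466.
Gap = |12.3314 − 18.1466| = 5.8152.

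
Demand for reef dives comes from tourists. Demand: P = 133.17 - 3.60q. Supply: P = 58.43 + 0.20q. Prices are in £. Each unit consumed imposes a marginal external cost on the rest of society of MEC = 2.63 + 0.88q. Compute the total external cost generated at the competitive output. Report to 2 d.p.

£221.94

Market equilibrium (private): 58.43 + 0.20q = 133.17 - 3.60q → q_m = 19.6684.
Total external cost = ∫₀^{q_m} (2.63 + 0.88q) dq = 2.63×19.6684 + ½×0.88×19.6684² = 221.9401.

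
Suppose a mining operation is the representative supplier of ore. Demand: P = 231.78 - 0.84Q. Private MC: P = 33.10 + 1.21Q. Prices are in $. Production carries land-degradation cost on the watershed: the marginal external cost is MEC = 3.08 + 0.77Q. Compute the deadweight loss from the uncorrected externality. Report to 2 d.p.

DWL = $1070.61

Market equilibrium (private): 33.10 + 1.21Q = 231.78 - 0.84Q → Q_m = 96.9171.
Social marginal cost = private MC + MEC = 36.18 + 1.98Q.
Set SMC = demand: 36.18 + 1.98Q = 231.78 - 0.84Q → Q* = 69.3617.
The loss is the area between SMC and demand from Q* to Q_m; with linear curves that's a triangle of height MEC(Q_m).
DWL = ½ × 27.5554 × 77.7061 = 1070.6113.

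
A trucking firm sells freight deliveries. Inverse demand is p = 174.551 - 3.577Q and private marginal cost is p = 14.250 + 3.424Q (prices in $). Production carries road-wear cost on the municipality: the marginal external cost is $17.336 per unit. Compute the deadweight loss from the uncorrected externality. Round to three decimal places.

Market equilibrium (private): 14.250 + 3.424Q = 174.551 - 3.577Q → Q_m = 22.8969.
Social marginal cost = private MC + MEC = 31.586 + 3.424Q.
Set SMC = demand: 31.586 + 3.424Q = 174.551 - 3.577Q → Q* = 20.4207.
The welfare-loss triangle has base |Q_m − Q*| and height MEC(Q_m) (the vertical gap between SMC and demand is zero at Q* and MEC at Q_m).
DWL = ½ × 2.4762 × 17.3360 = 21.4637.

DWL = $21.464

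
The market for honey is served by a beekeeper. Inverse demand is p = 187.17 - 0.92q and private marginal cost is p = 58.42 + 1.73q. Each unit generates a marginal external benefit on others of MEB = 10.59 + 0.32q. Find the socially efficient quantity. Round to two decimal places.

q* = 59.80

Social marginal cost = private MC − MEB = 47.83 + 1.41q.
Set SMC = demand: 47.83 + 1.41q = 187.17 - 0.92q → q* = 59.8026.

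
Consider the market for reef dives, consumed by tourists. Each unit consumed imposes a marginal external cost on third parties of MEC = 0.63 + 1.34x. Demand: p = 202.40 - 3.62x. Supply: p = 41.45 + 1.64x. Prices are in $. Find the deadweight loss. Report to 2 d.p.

DWL = $131.31

Market equilibrium (private): 41.45 + 1.64x = 202.40 - 3.62x → x_m = 30.5989.
Social marginal benefit = demand − MEC = 201.77 - 4.96x.
Set SMB = MC: 201.77 - 4.96x = 41.45 + 1.64x → x* = 24.2909.
The welfare-loss triangle has base |x_m − x*| and height MEC(x_m) (the vertical gap between SMB and MC is zero at x* and MEC at x_m).
DWL = ½ × 6.3080 × 41.6325 = 131.3089.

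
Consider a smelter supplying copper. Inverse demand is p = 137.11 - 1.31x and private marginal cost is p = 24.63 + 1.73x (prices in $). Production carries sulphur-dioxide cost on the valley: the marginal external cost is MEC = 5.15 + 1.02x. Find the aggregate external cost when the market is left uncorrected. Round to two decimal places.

$888.74

Market equilibrium (private): 24.63 + 1.73x = 137.11 - 1.31x → x_m = 37.0000.
Total external cost = ∫₀^{x_m} (5.15 + 1.02x) dx = 5.15×37.0000 + ½×1.02×37.0000² = 888.7400.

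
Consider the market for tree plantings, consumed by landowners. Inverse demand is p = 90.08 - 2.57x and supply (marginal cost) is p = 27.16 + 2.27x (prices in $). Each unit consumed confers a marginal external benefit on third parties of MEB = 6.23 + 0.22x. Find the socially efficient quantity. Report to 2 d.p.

x* = 14.97

Social marginal benefit = demand + MEB = 96.31 - 2.35x.
Set SMB = MC: 96.31 - 2.35x = 27.16 + 2.27x → x* = 14.9675.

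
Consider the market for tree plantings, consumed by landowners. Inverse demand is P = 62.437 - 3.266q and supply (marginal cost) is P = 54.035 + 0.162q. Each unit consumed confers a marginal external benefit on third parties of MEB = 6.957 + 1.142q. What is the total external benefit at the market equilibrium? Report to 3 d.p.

20.482

Market equilibrium (private): 54.035 + 0.162q = 62.437 - 3.266q → q_m = 2.4510.
Total external benefit = ∫₀^{q_m} (6.957 + 1.142q) dq = 6.957×2.4510 + ½×1.142×2.4510² = 20.4818.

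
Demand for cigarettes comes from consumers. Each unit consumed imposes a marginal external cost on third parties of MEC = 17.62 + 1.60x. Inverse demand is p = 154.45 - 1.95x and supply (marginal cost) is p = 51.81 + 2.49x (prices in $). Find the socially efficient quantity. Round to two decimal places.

Social marginal benefit = demand − MEC = 136.83 - 3.55x.
Set SMB = MC: 136.83 - 3.55x = 51.81 + 2.49x → x* = 14.0762.

x* = 14.08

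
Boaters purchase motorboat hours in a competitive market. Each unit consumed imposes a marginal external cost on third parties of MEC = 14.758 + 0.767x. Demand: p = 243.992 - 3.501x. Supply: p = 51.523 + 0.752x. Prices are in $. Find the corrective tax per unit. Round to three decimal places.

Social marginal benefit = demand − MEC = 229.234 - 4.268x.
Set SMB = MC: 229.234 - 4.268x = 51.523 + 0.752x → x* = 35.4006.
The Pigouvian tax equals MEC at x*: 14.758 + 0.767×35.4006 = 41.9103.

tax = $41.910 per unit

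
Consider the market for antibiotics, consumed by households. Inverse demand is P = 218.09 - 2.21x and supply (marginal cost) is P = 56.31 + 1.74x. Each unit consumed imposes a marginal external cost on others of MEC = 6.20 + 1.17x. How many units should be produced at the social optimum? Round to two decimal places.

Social marginal benefit = demand − MEC = 211.89 - 3.38x.
Set SMB = MC: 211.89 - 3.38x = 56.31 + 1.74x → x* = 30.3867.

x* = 30.39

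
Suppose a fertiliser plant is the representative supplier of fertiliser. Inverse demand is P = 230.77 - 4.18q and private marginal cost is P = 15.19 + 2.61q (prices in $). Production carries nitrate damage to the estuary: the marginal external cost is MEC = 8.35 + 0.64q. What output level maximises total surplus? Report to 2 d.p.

q* = 27.89

Social marginal cost = private MC + MEC = 23.54 + 3.25q.
Set SMC = demand: 23.54 + 3.25q = 230.77 - 4.18q → q* = 27.8910.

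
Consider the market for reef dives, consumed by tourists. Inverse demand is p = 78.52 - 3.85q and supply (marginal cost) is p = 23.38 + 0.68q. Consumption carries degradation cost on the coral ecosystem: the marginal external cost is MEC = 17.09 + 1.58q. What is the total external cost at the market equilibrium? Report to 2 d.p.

325.07

Market equilibrium (private): 23.38 + 0.68q = 78.52 - 3.85q → q_m = 12.1722.
Total external cost = ∫₀^{q_m} (17.09 + 1.58q) dq = 17.09×12.1722 + ½×1.58×12.1722² = 325.0712.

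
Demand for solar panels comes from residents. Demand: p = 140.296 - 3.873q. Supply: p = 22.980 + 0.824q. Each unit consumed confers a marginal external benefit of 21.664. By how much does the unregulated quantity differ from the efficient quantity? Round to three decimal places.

4.612 units

Market equilibrium (private): 22.980 + 0.824q = 140.296 - 3.873q → q_m = 24.9768.
Social marginal benefit = demand + MEB = 161.960 - 3.873q.
Set SMB = MC: 161.960 - 3.873q = 22.980 + 0.824q → q* = 29.5891.
Gap = |24.9768 − 29.5891| = 4.6123.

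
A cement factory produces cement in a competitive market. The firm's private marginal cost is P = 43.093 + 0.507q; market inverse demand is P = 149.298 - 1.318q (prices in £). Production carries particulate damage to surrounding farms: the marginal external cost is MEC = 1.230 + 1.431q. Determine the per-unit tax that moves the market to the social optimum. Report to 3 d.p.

tax = £47.366 per unit

Social marginal cost = private MC + MEC = 44.323 + 1.938q.
Set SMC = demand: 44.323 + 1.938q = 149.298 - 1.318q → q* = 32.2405.
The Pigouvian tax equals MEC at q*: 1.230 + 1.431×32.2405 = 47.3662.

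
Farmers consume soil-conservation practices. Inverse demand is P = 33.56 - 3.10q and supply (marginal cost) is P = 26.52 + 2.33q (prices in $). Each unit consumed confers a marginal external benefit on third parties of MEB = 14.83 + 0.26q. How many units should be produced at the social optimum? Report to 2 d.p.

q* = 4.23

Social marginal benefit = demand + MEB = 48.39 - 2.84q.
Set SMB = MC: 48.39 - 2.84q = 26.52 + 2.33q → q* = 4.2302.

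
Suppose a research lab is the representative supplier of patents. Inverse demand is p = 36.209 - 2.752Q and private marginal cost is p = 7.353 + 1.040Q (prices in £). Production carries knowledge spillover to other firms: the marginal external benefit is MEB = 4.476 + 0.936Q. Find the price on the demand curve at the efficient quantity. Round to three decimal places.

P = £4.091

Social marginal cost = private MC − MEB = 2.877 + 0.104Q.
Set SMC = demand: 2.877 + 0.104Q = 36.209 - 2.752Q → Q* = 11.6709.
Consumer price on the demand curve at Q*: 36.209 − 2.752×11.6709 = 4.0907.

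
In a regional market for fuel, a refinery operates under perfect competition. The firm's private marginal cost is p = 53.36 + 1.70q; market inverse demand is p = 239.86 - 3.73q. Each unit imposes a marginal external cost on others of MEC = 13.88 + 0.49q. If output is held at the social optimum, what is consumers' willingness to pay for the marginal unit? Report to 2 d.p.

Social marginal cost = private MC + MEC = 67.24 + 2.19q.
Set SMC = demand: 67.24 + 2.19q = 239.86 - 3.73q → q* = 29.1588.
Consumer price on the demand curve at q*: 239.86 − 3.73×29.1588 = 131.0977.

P = 131.10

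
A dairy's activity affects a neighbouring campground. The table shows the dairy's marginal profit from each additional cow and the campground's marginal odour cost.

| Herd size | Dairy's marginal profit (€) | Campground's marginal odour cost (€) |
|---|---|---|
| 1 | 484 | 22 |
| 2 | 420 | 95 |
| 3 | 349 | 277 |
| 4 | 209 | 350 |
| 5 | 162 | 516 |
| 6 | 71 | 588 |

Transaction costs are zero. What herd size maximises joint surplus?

Bargaining reaches the level where marginal profit last exceeds marginal odour cost.
That holds through level 3 (349 ≥ 277) but not at 4 (209 < 350).

3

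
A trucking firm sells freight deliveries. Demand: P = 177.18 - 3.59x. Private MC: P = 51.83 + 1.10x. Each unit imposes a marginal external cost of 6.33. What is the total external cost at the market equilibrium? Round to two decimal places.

169.18

Market equilibrium (private): 51.83 + 1.10x = 177.18 - 3.59x → x_m = 26.7271.
Total external cost = MEC × x_m = 6.33 × 26.7271 = 169.1825.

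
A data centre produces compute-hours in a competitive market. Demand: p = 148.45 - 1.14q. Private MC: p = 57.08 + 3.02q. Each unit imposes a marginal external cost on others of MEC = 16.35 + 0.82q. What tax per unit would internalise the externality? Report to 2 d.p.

tax = 28.70 per unit

Social marginal cost = private MC + MEC = 73.43 + 3.84q.
Set SMC = demand: 73.43 + 3.84q = 148.45 - 1.14q → q* = 15.0643.
The Pigouvian tax equals MEC at q*: 16.35 + 0.82×15.0643 = 28.7027.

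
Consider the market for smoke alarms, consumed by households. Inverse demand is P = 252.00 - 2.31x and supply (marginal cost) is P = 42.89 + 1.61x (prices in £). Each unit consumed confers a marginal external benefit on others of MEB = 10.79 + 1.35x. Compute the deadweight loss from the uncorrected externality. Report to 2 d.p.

DWL = £1333.98

Market equilibrium (private): 42.89 + 1.61x = 252.00 - 2.31x → x_m = 53.3444.
Social marginal benefit = demand + MEB = 262.79 - 0.96x.
Set SMB = MC: 262.79 - 0.96x = 42.89 + 1.61x → x* = 85.5642.
The loss is the area between SMB and MC from x* to x_m; with linear curves that's a triangle of height MEB(x_m).
DWL = ½ × 32.2198 × 82.8049 = 1333.9787.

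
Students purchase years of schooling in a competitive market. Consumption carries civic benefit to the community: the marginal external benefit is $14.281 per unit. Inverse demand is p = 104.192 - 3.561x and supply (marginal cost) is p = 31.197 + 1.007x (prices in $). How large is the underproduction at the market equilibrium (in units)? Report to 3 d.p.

3.126 units

Market equilibrium (private): 31.197 + 1.007x = 104.192 - 3.561x → x_m = 15.9796.
Social marginal benefit = demand + MEB = 118.473 - 3.561x.
Set SMB = MC: 118.473 - 3.561x = 31.197 + 1.007x → x* = 19.1060.
Gap = |15.9796 − 19.1060| = 3.1264.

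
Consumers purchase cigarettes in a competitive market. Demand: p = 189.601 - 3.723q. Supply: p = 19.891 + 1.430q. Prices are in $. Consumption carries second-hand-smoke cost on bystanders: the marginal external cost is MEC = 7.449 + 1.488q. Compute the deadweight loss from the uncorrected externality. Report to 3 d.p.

DWL = $239.962

Market equilibrium (private): 19.891 + 1.430q = 189.601 - 3.723q → q_m = 32.9342.
Social marginal benefit = demand − MEC = 182.152 - 5.211q.
Set SMB = MC: 182.152 - 5.211q = 19.891 + 1.430q → q* = 24.4332.
Between q* and q_m the wedge MC − SMB runs linearly from 0 to MEC(q_m), so the loss is a triangle.
DWL = ½ × 8.5010 × 56.4551 = 239.9624.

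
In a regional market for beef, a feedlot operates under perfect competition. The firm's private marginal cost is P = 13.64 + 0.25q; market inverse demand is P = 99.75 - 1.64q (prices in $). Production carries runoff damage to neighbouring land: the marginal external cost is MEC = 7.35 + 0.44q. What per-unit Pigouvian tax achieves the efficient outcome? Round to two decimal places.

tax = $22.22 per unit

Social marginal cost = private MC + MEC = 20.99 + 0.69q.
Set SMC = demand: 20.99 + 0.69q = 99.75 - 1.64q → q* = 33.8026.
The Pigouvian tax equals MEC at q*: 7.35 + 0.44×33.8026 = 22.2231.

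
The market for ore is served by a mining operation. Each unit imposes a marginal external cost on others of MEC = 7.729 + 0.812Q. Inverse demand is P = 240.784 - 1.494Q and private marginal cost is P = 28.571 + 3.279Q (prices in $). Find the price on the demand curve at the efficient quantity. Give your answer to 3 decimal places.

Social marginal cost = private MC + MEC = 36.300 + 4.091Q.
Set SMC = demand: 36.300 + 4.091Q = 240.784 - 1.494Q → Q* = 36.6131.
Consumer price on the demand curve at Q*: 240.784 − 1.494×36.6131 = 186.0840.

P = $186.084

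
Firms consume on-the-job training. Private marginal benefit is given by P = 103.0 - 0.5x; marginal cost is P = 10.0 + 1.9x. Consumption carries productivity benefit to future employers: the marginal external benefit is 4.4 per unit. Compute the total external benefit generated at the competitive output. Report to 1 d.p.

Market equilibrium (private): 10.0 + 1.9x = 103.0 - 0.5x → x_m = 38.7500.
Total external benefit = MEB × x_m = 4.4 × 38.7500 = 170.5000.

170.5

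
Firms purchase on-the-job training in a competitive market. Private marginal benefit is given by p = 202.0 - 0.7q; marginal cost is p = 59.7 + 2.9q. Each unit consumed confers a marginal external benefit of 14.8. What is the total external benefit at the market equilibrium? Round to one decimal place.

585.0

Market equilibrium (private): 59.7 + 2.9q = 202.0 - 0.7q → q_m = 39.5278.
Total external benefit = MEB × q_m = 14.8 × 39.5278 = 585.0114.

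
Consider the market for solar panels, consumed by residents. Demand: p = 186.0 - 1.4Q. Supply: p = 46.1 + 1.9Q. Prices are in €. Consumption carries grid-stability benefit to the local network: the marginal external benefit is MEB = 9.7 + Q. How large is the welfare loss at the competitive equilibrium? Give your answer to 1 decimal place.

Market equilibrium (private): 46.1 + 1.9Q = 186.0 - 1.4Q → Q_m = 42.3939.
Social marginal benefit = demand + MEB = 195.7 - 0.4Q.
Set SMB = MC: 195.7 - 0.4Q = 46.1 + 1.9Q → Q* = 65.0435.
Between Q* and Q_m the wedge SMB − MC runs linearly from 0 to MEB(Q_m), so the loss is a triangle.
DWL = ½ × 22.6496 × 52.0939 = 589.9530.

DWL = €590.0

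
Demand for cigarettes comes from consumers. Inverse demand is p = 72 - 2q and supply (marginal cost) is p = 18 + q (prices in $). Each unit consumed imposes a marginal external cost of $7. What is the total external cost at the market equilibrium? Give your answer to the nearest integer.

$126

Market equilibrium (private): 18 + q = 72 - 2q → q_m = 18.0000.
Total external cost = MEC × q_m = 7 × 18.0000 = 126.0000.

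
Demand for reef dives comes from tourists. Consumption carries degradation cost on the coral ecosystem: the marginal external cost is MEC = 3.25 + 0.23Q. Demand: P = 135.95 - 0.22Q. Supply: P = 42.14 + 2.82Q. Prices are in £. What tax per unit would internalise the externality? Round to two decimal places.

Social marginal benefit = demand − MEC = 132.70 - 0.45Q.
Set SMB = MC: 132.70 - 0.45Q = 42.14 + 2.82Q → Q* = 27.6942.
The Pigouvian tax equals MEC at Q*: 3.25 + 0.23×27.6942 = 9.6197.

tax = £9.62 per unit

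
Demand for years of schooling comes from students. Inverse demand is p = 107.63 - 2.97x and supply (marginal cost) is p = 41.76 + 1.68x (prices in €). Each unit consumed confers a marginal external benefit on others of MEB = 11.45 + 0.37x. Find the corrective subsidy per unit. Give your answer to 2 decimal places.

subsidy = €18.13 per unit

Social marginal benefit = demand + MEB = 119.08 - 2.60x.
Set SMB = MC: 119.08 - 2.60x = 41.76 + 1.68x → x* = 18.0654.
The Pigouvian subsidy equals MEB at x*: 11.45 + 0.37×18.0654 = 18.1342.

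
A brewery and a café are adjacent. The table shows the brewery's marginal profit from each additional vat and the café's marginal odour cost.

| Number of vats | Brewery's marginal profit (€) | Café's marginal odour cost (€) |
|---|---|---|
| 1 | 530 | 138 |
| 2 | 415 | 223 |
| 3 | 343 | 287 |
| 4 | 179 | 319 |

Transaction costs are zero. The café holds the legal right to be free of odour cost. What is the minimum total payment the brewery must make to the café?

Efficient level: marginal profit ≥ marginal odour cost through level 3, so k* = 3.
With the café holding the right, the brewery must at least compensate total damage at k*: 138 + 223 + 287 = 648.

€648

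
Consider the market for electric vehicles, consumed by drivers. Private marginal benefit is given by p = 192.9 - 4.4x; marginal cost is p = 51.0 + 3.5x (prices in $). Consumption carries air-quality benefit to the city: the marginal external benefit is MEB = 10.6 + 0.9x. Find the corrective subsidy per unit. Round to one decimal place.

subsidy = $30.2 per unit

Social marginal benefit = demand + MEB = 203.5 - 3.5x.
Set SMB = MC: 203.5 - 3.5x = 51.0 + 3.5x → x* = 21.7857.
The Pigouvian subsidy equals MEB at x*: 10.6 + 0.9×21.7857 = 30.2071.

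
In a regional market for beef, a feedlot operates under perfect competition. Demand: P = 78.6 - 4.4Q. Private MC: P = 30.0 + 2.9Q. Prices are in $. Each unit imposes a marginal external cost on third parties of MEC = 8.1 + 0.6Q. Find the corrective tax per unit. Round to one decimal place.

Social marginal cost = private MC + MEC = 38.1 + 3.5Q.
Set SMC = demand: 38.1 + 3.5Q = 78.6 - 4.4Q → Q* = 5.1266.
The Pigouvian tax equals MEC at Q*: 8.1 + 0.6×5.1266 = 11.1760.

tax = $11.2 per unit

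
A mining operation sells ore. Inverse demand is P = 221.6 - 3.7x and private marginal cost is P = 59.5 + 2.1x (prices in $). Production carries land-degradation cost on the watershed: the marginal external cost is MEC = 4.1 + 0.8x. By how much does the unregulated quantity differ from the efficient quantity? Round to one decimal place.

4.0 units

Market equilibrium (private): 59.5 + 2.1x = 221.6 - 3.7x → x_m = 27.9483.
Social marginal cost = private MC + MEC = 63.6 + 2.9x.
Set SMC = demand: 63.6 + 2.9x = 221.6 - 3.7x → x* = 23.9394.
Gap = |27.9483 − 23.9394| = 4.0089.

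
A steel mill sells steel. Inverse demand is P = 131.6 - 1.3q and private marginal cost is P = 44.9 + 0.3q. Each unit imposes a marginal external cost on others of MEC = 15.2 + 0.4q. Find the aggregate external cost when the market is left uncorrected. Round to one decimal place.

Market equilibrium (private): 44.9 + 0.3q = 131.6 - 1.3q → q_m = 54.1875.
Total external cost = ∫₀^{q_m} (15.2 + 0.4q) dq = 15.2×54.1875 + ½×0.4×54.1875² = 1410.9070.

1410.9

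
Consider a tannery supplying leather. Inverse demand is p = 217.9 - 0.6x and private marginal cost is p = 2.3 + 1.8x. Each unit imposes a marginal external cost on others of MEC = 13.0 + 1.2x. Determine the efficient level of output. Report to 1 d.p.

Social marginal cost = private MC + MEC = 15.3 + 3.0x.
Set SMC = demand: 15.3 + 3.0x = 217.9 - 0.6x → x* = 56.2778.

x* = 56.3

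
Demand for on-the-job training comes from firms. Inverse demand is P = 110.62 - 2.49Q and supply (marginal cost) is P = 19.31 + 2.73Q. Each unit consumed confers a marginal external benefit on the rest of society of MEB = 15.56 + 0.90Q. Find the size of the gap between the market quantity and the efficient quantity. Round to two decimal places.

7.25 units

Market equilibrium (private): 19.31 + 2.73Q = 110.62 - 2.49Q → Q_m = 17.4923.
Social marginal benefit = demand + MEB = 126.18 - 1.59Q.
Set SMB = MC: 126.18 - 1.59Q = 19.31 + 2.73Q → Q* = 24.7384.
Gap = |17.4923 − 24.7384| = 7.2461.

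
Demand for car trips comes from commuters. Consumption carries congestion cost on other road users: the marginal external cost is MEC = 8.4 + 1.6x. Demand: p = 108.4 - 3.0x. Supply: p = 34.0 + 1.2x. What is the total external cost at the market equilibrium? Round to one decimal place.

399.8

Market equilibrium (private): 34.0 + 1.2x = 108.4 - 3.0x → x_m = 17.7143.
Total external cost = ∫₀^{x_m} (8.4 + 1.6x) dx = 8.4×17.7143 + ½×1.6×17.7143² = 399.8373.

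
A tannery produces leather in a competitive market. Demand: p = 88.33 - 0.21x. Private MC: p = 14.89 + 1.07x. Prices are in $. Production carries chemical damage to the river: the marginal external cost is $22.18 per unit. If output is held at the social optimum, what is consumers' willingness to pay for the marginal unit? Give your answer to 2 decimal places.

P = $79.92

Social marginal cost = private MC + MEC = 37.07 + 1.07x.
Set SMC = demand: 37.07 + 1.07x = 88.33 - 0.21x → x* = 40.0469.
Consumer price on the demand curve at x*: 88.33 − 0.21×40.0469 = 79.9202.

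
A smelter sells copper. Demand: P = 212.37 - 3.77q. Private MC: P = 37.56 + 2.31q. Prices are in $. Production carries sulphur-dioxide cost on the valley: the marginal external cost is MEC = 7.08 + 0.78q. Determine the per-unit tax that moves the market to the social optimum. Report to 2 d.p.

tax = $26.15 per unit

Social marginal cost = private MC + MEC = 44.64 + 3.09q.
Set SMC = demand: 44.64 + 3.09q = 212.37 - 3.77q → q* = 24.4504.
The Pigouvian tax equals MEC at q*: 7.08 + 0.78×24.4504 = 26.1513.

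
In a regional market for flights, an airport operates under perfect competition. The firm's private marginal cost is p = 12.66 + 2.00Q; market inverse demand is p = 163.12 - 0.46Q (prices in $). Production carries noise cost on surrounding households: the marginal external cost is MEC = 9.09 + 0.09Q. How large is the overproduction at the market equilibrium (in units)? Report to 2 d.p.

5.72 units

Market equilibrium (private): 12.66 + 2.00Q = 163.12 - 0.46Q → Q_m = 61.1626.
Social marginal cost = private MC + MEC = 21.75 + 2.09Q.
Set SMC = demand: 21.75 + 2.09Q = 163.12 - 0.46Q → Q* = 55.4392.
Gap = |61.1626 − 55.4392| = 5.7234.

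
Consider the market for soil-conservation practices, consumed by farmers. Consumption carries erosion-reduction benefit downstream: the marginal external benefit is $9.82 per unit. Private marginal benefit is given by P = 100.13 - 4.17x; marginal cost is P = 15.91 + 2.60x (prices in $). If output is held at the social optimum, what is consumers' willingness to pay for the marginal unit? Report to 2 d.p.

P = $42.21

Social marginal benefit = demand + MEB = 109.95 - 4.17x.
Set SMB = MC: 109.95 - 4.17x = 15.91 + 2.60x → x* = 13.8907.
Consumer price on the demand curve at x*: 100.13 − 4.17×13.8907 = 42.2058.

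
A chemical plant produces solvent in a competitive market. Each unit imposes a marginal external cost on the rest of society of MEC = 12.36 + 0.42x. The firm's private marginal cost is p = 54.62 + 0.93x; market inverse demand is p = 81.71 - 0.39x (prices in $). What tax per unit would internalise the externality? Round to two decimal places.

Social marginal cost = private MC + MEC = 66.98 + 1.35x.
Set SMC = demand: 66.98 + 1.35x = 81.71 - 0.39x → x* = 8.4655.
The Pigouvian tax equals MEC at x*: 12.36 + 0.42×8.4655 = 15.9155.

tax = $15.92 per unit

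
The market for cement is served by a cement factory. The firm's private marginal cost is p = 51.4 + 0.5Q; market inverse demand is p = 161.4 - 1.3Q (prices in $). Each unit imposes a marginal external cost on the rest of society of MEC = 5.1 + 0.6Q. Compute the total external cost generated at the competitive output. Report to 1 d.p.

$1432.0

Market equilibrium (private): 51.4 + 0.5Q = 161.4 - 1.3Q → Q_m = 61.1111.
Total external cost = ∫₀^{Q_m} (5.1 + 0.6Q) dQ = 5.1×61.1111 + ½×0.6×61.1111² = 1432.0366.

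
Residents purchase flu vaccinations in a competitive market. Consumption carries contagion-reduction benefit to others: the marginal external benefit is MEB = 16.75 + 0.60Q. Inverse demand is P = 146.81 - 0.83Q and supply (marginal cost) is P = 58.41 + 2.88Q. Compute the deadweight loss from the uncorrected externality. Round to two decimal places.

DWL = 154.97

Market equilibrium (private): 58.41 + 2.88Q = 146.81 - 0.83Q → Q_m = 23.8275.
Social marginal benefit = demand + MEB = 163.56 - 0.23Q.
Set SMB = MC: 163.56 - 0.23Q = 58.41 + 2.88Q → Q* = 33.8103.
The loss is the area between SMB and MC from Q* to Q_m; with linear curves that's a triangle of height MEB(Q_m).
DWL = ½ × 9.9828 × 31.0465 = 154.9655.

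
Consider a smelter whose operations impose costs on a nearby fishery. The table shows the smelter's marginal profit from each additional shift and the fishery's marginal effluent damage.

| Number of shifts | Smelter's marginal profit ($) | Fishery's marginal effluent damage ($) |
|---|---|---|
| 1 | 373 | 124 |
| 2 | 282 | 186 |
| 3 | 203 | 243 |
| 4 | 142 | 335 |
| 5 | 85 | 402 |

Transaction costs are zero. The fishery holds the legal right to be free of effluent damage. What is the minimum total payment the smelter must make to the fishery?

$310

Efficient level: marginal profit ≥ marginal effluent damage through level 2, so k* = 2.
With the fishery holding the right, the smelter must at least compensate total damage at k*: 124 + 186 = 310.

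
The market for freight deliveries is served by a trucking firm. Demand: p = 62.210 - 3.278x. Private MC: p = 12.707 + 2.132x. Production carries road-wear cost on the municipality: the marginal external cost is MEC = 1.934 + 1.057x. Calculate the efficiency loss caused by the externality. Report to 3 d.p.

DWL = 10.414

Market equilibrium (private): 12.707 + 2.132x = 62.210 - 3.278x → x_m = 9.1503.
Social marginal cost = private MC + MEC = 14.641 + 3.189x.
Set SMC = demand: 14.641 + 3.189x = 62.210 - 3.278x → x* = 7.3557.
Between x* and x_m the wedge SMC − demand runs linearly from 0 to MEC(x_m), so the loss is a triangle.
DWL = ½ × 1.7946 × 11.6058 = 10.4139.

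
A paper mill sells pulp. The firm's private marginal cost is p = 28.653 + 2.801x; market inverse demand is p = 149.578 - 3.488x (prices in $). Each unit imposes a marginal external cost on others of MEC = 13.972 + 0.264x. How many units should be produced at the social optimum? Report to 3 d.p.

Social marginal cost = private MC + MEC = 42.625 + 3.065x.
Set SMC = demand: 42.625 + 3.065x = 149.578 - 3.488x → x* = 16.3212.

x* = 16.321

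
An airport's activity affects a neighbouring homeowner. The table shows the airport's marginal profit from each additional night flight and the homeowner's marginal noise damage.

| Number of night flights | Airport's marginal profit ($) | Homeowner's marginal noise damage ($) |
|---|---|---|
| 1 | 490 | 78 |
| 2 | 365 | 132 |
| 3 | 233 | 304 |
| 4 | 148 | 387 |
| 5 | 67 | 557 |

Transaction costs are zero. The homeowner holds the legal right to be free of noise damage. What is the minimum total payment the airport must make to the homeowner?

Efficient level: marginal profit ≥ marginal noise damage through level 2, so k* = 2.
With the homeowner holding the right, the airport must at least compensate total damage at k*: 78 + 132 = 210.

$210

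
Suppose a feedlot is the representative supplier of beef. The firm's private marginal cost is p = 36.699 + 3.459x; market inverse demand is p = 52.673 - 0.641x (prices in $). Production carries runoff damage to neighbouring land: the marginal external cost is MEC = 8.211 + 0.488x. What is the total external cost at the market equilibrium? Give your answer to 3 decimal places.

Market equilibrium (private): 36.699 + 3.459x = 52.673 - 0.641x → x_m = 3.8961.
Total external cost = ∫₀^{x_m} (8.211 + 0.488x) dx = 8.211×3.8961 + ½×0.488×3.8961² = 35.6947.

$35.695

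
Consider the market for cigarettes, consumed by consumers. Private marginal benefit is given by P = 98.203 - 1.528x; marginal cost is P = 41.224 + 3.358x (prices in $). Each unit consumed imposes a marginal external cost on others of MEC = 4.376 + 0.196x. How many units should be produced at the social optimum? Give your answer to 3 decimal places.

Social marginal benefit = demand − MEC = 93.827 - 1.724x.
Set SMB = MC: 93.827 - 1.724x = 41.224 + 3.358x → x* = 10.3508.

x* = 10.351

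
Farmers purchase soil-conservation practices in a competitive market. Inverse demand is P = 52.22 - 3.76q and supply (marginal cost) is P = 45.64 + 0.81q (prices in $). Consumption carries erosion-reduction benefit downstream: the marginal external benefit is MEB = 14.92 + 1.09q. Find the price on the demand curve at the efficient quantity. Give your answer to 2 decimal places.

Social marginal benefit = demand + MEB = 67.14 - 2.67q.
Set SMB = MC: 67.14 - 2.67q = 45.64 + 0.81q → q* = 6.1782.
Consumer price on the demand curve at q*: 52.22 − 3.76×6.1782 = 28.9900.

P = $28.99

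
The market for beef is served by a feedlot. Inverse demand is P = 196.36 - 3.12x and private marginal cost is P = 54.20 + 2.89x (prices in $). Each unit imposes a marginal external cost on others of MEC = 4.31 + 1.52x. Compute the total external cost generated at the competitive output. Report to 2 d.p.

Market equilibrium (private): 54.20 + 2.89x = 196.36 - 3.12x → x_m = 23.6539.
Total external cost = ∫₀^{x_m} (4.31 + 1.52x) dx = 4.31×23.6539 + ½×1.52×23.6539² = 527.1736.

$527.17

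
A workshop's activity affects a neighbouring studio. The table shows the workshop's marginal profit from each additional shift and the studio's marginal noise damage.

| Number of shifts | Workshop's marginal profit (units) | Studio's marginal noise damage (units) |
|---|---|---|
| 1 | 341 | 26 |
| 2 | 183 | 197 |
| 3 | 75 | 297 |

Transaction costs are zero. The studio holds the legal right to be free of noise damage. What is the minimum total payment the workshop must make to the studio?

26

Efficient level: marginal profit ≥ marginal noise damage through level 1, so k* = 1.
With the studio holding the right, the workshop must at least compensate total damage at k*: 26 = 26.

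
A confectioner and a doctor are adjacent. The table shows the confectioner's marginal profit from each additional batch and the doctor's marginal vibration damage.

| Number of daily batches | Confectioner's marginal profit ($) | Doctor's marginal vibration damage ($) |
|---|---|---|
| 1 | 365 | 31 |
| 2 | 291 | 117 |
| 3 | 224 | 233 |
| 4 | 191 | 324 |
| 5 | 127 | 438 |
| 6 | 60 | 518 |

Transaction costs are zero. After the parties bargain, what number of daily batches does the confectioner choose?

Bargaining reaches the level where marginal profit last exceeds marginal vibration damage.
That holds through level 2 (291 ≥ 117) but not at 3 (224 < 233).

2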